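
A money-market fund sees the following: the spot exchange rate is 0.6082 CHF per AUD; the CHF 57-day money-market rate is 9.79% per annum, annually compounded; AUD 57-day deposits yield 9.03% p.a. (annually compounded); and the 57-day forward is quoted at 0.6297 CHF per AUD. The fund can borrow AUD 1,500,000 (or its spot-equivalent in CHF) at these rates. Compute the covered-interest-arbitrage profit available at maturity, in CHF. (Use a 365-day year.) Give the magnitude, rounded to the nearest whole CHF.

T = 57/365 years.
Keep in AUD, deliver into the forward: 1,500,000·1.01359241·0.6297 = CHF 957,388.71.
Swap to CHF now, deposit: 1,500,000·0.6082·1.01469253 = CHF 925,704.00.
The quoted forward overvalues AUD, so borrow CHF, buy AUD at spot, deposit the AUD at 9.03%, and sell the proceeds forward at 0.6297.
Arbitrage profit = |957,388.71 − 925,704.00| = CHF 31,685.

CHF 31,685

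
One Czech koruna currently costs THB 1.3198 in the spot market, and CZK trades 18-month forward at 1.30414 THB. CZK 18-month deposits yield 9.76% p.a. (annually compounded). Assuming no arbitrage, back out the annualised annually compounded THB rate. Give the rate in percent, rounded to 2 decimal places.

8.89%

T = 18/12 years.
By CIP, F/S equals the THB-to-CZK growth ratio: 1.30414/1.3198 = 0.9881346.
CZK growth factor: (1 + 0.0976)^(18/12) = 1.1499161.
Hence g_THB = 1.1362719.
r = 1.1362719^(12/18) − 1 = 0.088900 → 8.89%.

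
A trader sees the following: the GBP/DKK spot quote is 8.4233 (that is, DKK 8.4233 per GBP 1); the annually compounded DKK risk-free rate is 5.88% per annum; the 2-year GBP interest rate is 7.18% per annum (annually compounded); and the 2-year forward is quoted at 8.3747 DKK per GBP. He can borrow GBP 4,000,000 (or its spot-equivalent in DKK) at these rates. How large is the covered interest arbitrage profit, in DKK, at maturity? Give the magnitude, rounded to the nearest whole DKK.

DKK 709,909

T = 2 years.
Keep in GBP, deliver into the forward: 4,000,000·1.14875524·8.3747 = DKK 38,481,922.03.
Swap to DKK now, deposit: 4,000,000·8.4233·1.12105744 = DKK 37,772,012.54.
The quoted forward overvalues GBP, so borrow DKK, buy GBP at spot, deposit the GBP at 7.18%, and sell the proceeds forward at 8.3747.
Arbitrage profit = |38,481,922.03 − 37,772,012.54| = DKK 709,909.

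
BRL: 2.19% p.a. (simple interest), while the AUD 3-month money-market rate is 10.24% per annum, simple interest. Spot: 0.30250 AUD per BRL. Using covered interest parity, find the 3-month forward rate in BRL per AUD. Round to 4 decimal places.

T = 3/12 years.
Growth of 1 AUD over T: 1 + 0.1024×3/12 = 1.025600.
Growth of 1 BRL over T: 1 + 0.0219×3/12 = 1.005475.
CIP: F = S · (grow AUD)/(grow BRL) = 0.3025 × 1.025600/1.005475 = 0.3085547 AUD per BRL.
Quoted the other way: 1/0.3085547 = 3.2409 BRL per AUD.

3.2409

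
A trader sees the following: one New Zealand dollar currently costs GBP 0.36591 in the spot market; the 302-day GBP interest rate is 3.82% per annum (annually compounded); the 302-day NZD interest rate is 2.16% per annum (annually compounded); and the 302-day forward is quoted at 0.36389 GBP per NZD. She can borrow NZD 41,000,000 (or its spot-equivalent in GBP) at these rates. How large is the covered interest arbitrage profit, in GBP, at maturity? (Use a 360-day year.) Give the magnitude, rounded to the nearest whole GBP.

T = 302/360 years.
Route A — deposit NZD, sell forward: 41,000,000 × 1.0180887317 × 0.36389 = GBP 15,189,364.65.
Route B — convert at spot, deposit GBP: 41,000,000 × 0.36591 × 1.0319483728 = GBP 15,481,609.39.
The quoted forward undervalues NZD, so borrow NZD, convert to GBP at spot, deposit the GBP at 3.82%, and buy NZD forward at 0.36389 to cover the loan.
Profit = 15,481,609.39 − 15,189,364.65 = GBP 292,245.

GBP 292,245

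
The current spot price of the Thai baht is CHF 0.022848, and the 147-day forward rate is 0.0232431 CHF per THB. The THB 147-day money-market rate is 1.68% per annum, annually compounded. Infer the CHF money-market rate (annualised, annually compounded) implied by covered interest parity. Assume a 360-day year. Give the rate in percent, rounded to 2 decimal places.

6.04%

T = 147/360 years.
By CIP, F/S equals the CHF-to-THB growth ratio: 0.0232431/0.022848 = 1.0172925.
The THB side grows by (1 + 0.0168)^(147/360) = 1.0068262.
Hence g_CHF = 1.0242367.
r = 1.0242367^(360/147) − 1 = 0.060401 → 6.04%.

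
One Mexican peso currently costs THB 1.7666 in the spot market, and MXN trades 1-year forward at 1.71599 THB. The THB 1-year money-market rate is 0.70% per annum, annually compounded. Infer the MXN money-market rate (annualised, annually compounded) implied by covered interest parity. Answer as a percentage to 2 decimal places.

T = 1 year.
F/S = 1.71599/1.7666 = 0.9713517 = (growth of THB) / (growth of MXN).
THB growth factor: (1 + 0.0070)^1 = 1.007000.
That pins the MXN growth at 1.0366997.
r = 1.0366997^(1/1) − 1 = 0.036700 → 3.67%.

3.67%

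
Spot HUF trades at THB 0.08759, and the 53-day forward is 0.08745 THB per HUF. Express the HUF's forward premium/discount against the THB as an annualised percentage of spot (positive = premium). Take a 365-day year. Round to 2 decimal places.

-1.10%

T = 53/365 years.
HUF trades forward at -0.15984% vs spot over the period.
Annualise by dividing by T: -0.0015984 / (53/365) = -0.011008 → -1.10%.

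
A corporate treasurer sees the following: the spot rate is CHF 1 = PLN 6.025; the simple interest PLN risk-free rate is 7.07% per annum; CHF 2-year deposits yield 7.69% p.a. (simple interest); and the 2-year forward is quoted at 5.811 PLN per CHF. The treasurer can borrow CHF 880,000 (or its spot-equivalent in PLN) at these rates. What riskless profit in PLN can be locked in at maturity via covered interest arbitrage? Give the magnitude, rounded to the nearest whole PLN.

T = 2 years.
Route A — deposit CHF, sell forward: 880,000 × 1.153800 × 5.811 = PLN 5,900,163.98.
Route B — convert at spot, deposit PLN: 880,000 × 6.025 × 1.141400 = PLN 6,051,702.80.
The quoted forward undervalues CHF, so borrow CHF, convert to PLN at spot, deposit the PLN at 7.07%, and buy CHF forward at 5.811 to cover the loan.
Arbitrage profit = |5,900,163.98 − 6,051,702.80| = PLN 151,539.

PLN 151,539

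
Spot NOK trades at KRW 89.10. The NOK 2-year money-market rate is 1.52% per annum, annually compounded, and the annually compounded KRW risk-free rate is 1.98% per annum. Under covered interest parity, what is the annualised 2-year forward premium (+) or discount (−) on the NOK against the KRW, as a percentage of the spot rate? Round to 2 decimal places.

+0.45%

T = 2 years.
No-arbitrage forward: 89.1 × 1.039992 / 1.030631 = 89.90928 KRW/NOK.
(F − S)/S ÷ T = (89.90928 − 89.1)/89.1/2 = 0.004541 → 0.45%.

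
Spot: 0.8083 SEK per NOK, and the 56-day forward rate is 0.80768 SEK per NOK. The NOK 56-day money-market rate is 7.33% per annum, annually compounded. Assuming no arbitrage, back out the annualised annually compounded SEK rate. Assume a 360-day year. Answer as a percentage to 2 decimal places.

T = 56/360 years.
By CIP, F/S equals the SEK-to-NOK growth ratio: 0.80768/0.8083 = 0.9992330.
The NOK side grows by (1 + 0.0733)^(56/360) = 1.0110645.
So the SEK growth factor = 1.010289.
Annualise: 1.010289^(360/56) − 1 = 0.068019 = 6.80%.

6.80%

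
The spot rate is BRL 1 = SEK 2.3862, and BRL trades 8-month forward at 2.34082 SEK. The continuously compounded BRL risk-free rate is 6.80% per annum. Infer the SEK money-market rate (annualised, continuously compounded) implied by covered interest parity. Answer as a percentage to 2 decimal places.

T = 8/12 years.
By CIP, F/S equals the SEK-to-BRL growth ratio: 2.34082/2.3862 = 0.9809823.
The BRL side grows by e^(0.0680×8/12) = 1.0463766.
So the SEK growth factor = 1.0264769.
Take logs: ln 1.0264769 / (8/12) = 0.039199, so 3.92%.

3.92%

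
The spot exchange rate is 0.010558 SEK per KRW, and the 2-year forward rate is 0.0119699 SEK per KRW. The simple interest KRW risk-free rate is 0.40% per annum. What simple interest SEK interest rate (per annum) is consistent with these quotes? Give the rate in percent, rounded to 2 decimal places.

T = 2 years.
F/S = 0.0119699/0.010558 = 1.1337280 = (growth of SEK) / (growth of KRW).
The KRW side grows by 1 + 0.0040×2 = 1.008000.
So the SEK growth factor = 1.1427978.
r = (1.1427978 − 1)/2 = 0.071399 → 7.14%.

7.14%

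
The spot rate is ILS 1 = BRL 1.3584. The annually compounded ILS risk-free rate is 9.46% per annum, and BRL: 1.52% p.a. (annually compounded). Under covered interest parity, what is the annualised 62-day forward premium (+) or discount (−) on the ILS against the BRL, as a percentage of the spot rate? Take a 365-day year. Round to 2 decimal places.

-7.48%

T = 62/365 years.
No-arbitrage forward: 1.3584 × 1.0025658 / 1.0154722 = 1.3411351 BRL/ILS.
(F − S)/S ÷ T = (1.3411351 − 1.3584)/1.3584/(62/365) = -0.074823 → -7.48%.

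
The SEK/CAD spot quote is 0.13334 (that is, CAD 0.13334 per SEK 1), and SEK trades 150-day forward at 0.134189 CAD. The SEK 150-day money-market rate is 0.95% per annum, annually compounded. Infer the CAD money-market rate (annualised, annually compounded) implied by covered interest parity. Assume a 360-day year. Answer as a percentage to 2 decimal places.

T = 150/360 years.
CIP gives F = S · g_CAD/g_SEK, so g_CAD/g_SEK = 0.134189/0.13334 = 1.0063672.
SEK growth factor: (1 + 0.0095)^(150/360) = 1.0039474.
That pins the CAD growth at 1.0103397.
Annualise: 1.0103397^(360/150) − 1 = 0.024995 = 2.50%.

2.50%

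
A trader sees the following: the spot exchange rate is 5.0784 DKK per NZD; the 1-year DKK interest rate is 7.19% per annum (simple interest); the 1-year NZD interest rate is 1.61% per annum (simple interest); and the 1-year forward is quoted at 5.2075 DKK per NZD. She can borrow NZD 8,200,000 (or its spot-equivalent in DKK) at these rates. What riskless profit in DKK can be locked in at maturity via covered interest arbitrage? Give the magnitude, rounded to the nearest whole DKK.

T = 1 year.
Invest the NZD and cover forward: 8,200,000 × 1.016100 × 5.2075 = DKK 43,388,994.15.
Convert at spot and invest in DKK: 8,200,000 × 5.0784 × 1.071900 = DKK 44,637,003.07.
The quoted forward undervalues NZD, so borrow NZD, convert to DKK at spot, deposit the DKK at 7.19%, and buy NZD forward at 5.2075 to cover the loan.
Profit = 44,637,003.07 − 43,388,994.15 = DKK 1,248,009.

DKK 1,248,009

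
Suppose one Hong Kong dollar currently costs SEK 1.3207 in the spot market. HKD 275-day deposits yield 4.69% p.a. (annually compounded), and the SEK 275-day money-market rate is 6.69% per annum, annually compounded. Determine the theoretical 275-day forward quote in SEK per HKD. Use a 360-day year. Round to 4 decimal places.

T = 275/360 years.
SEK growth factor: (1 + 0.0669)^(275/360) = 1.0507113.
HKD growth factor: (1 + 0.0469)^(275/360) = 1.0356318.
Forward (SEK per HKD) = 1.3207 × 1.0507113 / 1.0356318 = 1.339930.

1.3399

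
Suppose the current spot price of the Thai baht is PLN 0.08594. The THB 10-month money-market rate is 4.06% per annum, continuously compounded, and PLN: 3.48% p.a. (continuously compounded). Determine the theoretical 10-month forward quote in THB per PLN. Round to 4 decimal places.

T = 10/12 years.
PLN growth factor: e^(0.0348×10/12) = 1.02942459.
THB accumulates by e^(0.0406×10/12) = 1.03441219.
Forward (PLN per THB) = 0.08594 × 1.02942459 / 1.03441219 = 0.085525625.
Quoted the other way: 1/0.085525625 = 11.6924 THB per PLN.

11.6924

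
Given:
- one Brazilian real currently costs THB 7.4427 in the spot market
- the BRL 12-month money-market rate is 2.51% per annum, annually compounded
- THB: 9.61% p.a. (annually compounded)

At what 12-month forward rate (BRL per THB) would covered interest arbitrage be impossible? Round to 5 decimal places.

0.12566

T = 1 year.
Growth of 1 THB over T: (1 + 0.0961)^1 = 1.096100.
BRL growth factor: (1 + 0.0251)^1 = 1.025100.
Forward (THB per BRL) = 7.4427 × 1.096100 / 1.025100 = 7.958193.
Quoted the other way: 1/7.958193 = 0.12566 BRL per THB.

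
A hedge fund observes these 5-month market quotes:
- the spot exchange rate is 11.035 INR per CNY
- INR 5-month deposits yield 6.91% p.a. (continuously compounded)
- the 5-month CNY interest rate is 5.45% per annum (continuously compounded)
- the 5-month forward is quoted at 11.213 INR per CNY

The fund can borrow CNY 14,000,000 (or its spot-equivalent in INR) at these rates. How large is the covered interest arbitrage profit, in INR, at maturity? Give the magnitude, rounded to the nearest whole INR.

T = 5/12 years.
Keep in CNY, deliver into the forward: 14,000,000·1.02296813033·11.213 = INR 160,587,583.04.
Swap to INR now, deposit: 14,000,000·11.035·1.02921015336 = INR 159,002,676.59.
The quoted forward overvalues CNY, so borrow INR, buy CNY at spot, deposit the CNY at 5.45%, and sell the proceeds forward at 11.213.
The gap between the two covered legs is INR 1,584,906.

INR 1,584,906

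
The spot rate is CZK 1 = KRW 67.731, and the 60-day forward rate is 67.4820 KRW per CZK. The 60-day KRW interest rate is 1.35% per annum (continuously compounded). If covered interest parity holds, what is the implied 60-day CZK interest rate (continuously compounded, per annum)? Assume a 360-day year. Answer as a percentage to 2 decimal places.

3.56%

T = 60/360 years.
CIP gives F = S · g_KRW/g_CZK, so g_KRW/g_CZK = 67.482/67.731 = 0.9963237.
The KRW side grows by e^(0.0135×60/360) = 1.0022525.
Hence g_CZK = 1.0059507.
Take logs: ln 1.0059507 / (60/360) = 0.035598, so 3.56%.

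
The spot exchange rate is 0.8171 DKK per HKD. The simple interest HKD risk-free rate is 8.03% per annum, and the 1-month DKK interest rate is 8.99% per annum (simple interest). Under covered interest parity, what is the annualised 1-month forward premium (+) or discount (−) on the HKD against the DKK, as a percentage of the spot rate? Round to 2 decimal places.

+0.95%

T = 1/12 years.
No-arbitrage forward: 0.8171 × 1.0074917 / 1.0066917 = 0.8177493 DKK/HKD.
(F − S)/S ÷ T = (0.8177493 − 0.8171)/0.8171/(1/12) = 0.009536 → 0.95%.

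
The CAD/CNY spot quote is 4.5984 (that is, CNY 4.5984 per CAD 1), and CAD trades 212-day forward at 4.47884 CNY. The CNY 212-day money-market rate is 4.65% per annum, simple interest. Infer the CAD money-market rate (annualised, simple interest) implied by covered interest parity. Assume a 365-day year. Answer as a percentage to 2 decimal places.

9.37%

T = 212/365 years.
CIP gives F = S · g_CNY/g_CAD, so g_CNY/g_CAD = 4.47884/4.5984 = 0.9739997.
CNY growth factor: 1 + 0.0465×212/365 = 1.0270082.
So the CAD growth factor = 1.0544235.
(1.0544235 − 1)/T = 0.093701, i.e. 9.37%.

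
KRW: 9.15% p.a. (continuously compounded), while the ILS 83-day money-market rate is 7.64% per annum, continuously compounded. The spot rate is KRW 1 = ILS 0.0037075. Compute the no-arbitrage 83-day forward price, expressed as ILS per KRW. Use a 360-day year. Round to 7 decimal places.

0.0036946

T = 83/360 years.
ILS growth factor: e^(0.0764×83/360) = 1.0177705.
KRW accumulates by e^(0.0915×83/360) = 1.0213199.
Forward (ILS per KRW) = 0.0037075 × 1.0177705 / 1.0213199 = 0.003694615.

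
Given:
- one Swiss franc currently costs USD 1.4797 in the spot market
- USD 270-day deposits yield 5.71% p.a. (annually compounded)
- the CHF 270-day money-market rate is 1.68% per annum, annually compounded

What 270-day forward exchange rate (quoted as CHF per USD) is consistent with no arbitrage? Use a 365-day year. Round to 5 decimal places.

0.65666

T = 270/365 years.
USD growth factor: (1 + 0.0571)^(270/365) = 1.0419318.
CHF accumulates by (1 + 0.0168)^(270/365) = 1.0124004.
Forward (USD per CHF) = 1.4797 × 1.0419318 / 1.0124004 = 1.522862.
Invert for CHF per USD: 1 / 1.522862 = 0.65666.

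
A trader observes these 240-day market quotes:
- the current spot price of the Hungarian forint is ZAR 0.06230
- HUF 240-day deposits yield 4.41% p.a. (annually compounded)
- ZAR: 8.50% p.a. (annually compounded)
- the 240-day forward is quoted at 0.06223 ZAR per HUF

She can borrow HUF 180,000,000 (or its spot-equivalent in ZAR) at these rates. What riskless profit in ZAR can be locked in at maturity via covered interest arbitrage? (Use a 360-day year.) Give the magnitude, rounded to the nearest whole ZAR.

T = 240/360 years.
Invest the HUF and cover forward: 180,000,000 × 1.0291880395 × 0.06223 = ZAR 11,528,346.91.
Convert at spot and invest in ZAR: 180,000,000 × 0.06230 × 1.0558927926 = ZAR 11,840,781.78.
The quoted forward undervalues HUF, so borrow HUF, convert to ZAR at spot, deposit the ZAR at 8.50%, and buy HUF forward at 0.06223 to cover the loan.
Profit = 11,840,781.78 − 11,528,346.91 = ZAR 312,435.

ZAR 312,435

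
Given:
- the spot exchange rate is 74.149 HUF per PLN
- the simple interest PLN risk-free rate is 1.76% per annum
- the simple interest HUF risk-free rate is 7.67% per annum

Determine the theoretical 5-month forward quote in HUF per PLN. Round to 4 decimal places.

75.9616

T = 5/12 years.
HUF accumulates by 1 + 0.0767×5/12 = 1.03195833.
Growth of 1 PLN over T: 1 + 0.0176×5/12 = 1.00733333.
So F = 74.149 × 1.03195833 / 1.00733333 = 75.961627 (HUF/PLN).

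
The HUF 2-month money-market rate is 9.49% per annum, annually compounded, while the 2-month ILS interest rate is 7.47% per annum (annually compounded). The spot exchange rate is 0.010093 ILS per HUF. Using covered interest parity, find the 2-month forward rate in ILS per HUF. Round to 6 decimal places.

T = 2/12 years.
ILS growth factor: (1 + 0.0747)^(2/12) = 1.0120793.
HUF growth factor: (1 + 0.0949)^(2/12) = 1.0152252.
Forward (ILS per HUF) = 0.010093 × 1.0120793 / 1.0152252 = 0.01006172.

0.010062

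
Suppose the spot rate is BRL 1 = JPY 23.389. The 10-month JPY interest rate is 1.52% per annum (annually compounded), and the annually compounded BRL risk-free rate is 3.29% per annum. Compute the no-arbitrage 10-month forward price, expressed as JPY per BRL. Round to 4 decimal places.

23.0545

T = 10/12 years.
JPY growth factor: (1 + 0.0152)^(10/12) = 1.01265072.
BRL accumulates by (1 + 0.0329)^(10/12) = 1.02734244.
CIP: F = S · (grow JPY)/(grow BRL) = 23.389 × 1.01265072/1.02734244 = 23.054521 JPY per BRL.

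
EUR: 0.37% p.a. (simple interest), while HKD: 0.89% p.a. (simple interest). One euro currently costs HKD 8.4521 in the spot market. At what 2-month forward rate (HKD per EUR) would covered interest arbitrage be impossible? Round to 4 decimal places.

8.4594

T = 2/12 years.
HKD accumulates by 1 + 0.0089×2/12 = 1.0014833.
Growth of 1 EUR over T: 1 + 0.0037×2/12 = 1.0006167.
Forward (HKD per EUR) = 8.4521 × 1.0014833 / 1.0006167 = 8.459420.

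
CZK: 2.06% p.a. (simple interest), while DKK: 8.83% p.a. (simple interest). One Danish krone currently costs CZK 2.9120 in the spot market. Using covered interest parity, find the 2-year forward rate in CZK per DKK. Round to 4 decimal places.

2.5769

T = 2 years.
Growth of 1 CZK over T: 1 + 0.0206×2 = 1.041200.
Growth of 1 DKK over T: 1 + 0.0883×2 = 1.176600.
So F = 2.912 × 1.041200 / 1.176600 = 2.576895 (CZK/DKK).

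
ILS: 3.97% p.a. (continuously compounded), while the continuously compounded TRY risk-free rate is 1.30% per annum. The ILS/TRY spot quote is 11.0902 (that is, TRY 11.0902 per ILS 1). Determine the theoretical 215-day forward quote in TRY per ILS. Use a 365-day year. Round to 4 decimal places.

10.9171

T = 215/365 years.
Growth of 1 TRY over T: e^(0.0130×215/365) = 1.00768693.
ILS accumulates by e^(0.0397×215/365) = 1.0236605.
So F = 11.0902 × 1.00768693 / 1.0236605 = 10.917144 (TRY/ILS).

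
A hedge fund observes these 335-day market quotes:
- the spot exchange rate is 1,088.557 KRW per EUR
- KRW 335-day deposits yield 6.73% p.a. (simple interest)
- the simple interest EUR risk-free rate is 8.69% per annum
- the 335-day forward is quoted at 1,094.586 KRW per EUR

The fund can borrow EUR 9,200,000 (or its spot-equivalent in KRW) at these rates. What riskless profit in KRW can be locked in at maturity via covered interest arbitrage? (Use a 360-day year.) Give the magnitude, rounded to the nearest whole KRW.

T = 335/360 years.
Keep in EUR, deliver into the forward: 9,200,000·1.080865277778·1094.586 = KRW 10,884,520,008.67.
Swap to KRW now, deposit: 9,200,000·1088.557·1.062626388889 = KRW 10,641,910,424.89.
The quoted forward overvalues EUR, so borrow KRW, buy EUR at spot, deposit the EUR at 8.69%, and sell the proceeds forward at 1,094.586.
Profit = 10,884,520,008.67 − 10,641,910,424.89 = KRW 242,609,584.

KRW 242,609,584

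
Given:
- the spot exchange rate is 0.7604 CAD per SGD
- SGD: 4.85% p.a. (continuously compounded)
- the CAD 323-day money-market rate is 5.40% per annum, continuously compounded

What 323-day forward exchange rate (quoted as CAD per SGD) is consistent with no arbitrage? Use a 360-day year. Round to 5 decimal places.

T = 323/360 years.
Growth of 1 CAD over T: e^(0.0540×323/360) = 1.0496429.
Growth of 1 SGD over T: e^(0.0485×323/360) = 1.044476.
Forward (CAD per SGD) = 0.7604 × 1.0496429 / 1.044476 = 0.7641616.

0.76416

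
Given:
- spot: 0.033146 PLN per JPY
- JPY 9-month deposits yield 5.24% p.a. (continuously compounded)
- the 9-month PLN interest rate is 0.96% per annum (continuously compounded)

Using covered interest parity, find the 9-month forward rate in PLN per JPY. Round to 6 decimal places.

T = 9/12 years.
Growth of 1 PLN over T: e^(0.0096×9/12) = 1.007226.
Growth of 1 JPY over T: e^(0.0524×9/12) = 1.0400825.
CIP: F = S · (grow PLN)/(grow JPY) = 0.033146 × 1.007226/1.0400825 = 0.03209891 PLN per JPY.

0.032099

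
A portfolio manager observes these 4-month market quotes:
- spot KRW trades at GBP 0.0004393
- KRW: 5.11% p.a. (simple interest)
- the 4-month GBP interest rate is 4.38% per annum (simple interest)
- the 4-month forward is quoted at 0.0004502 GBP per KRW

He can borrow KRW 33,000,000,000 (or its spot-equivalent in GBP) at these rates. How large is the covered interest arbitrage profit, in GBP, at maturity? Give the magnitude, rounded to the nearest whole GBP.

GBP 401,103

T = 4/12 years.
Invest the KRW and cover forward: 33,000,000,000 × 1.0170333333 × 0.0004502 = GBP 15,109,657.42.
Convert at spot and invest in GBP: 33,000,000,000 × 0.0004393 × 1.014600 = GBP 14,708,554.74.
The quoted forward overvalues KRW, so borrow GBP, buy KRW at spot, deposit the KRW at 5.11%, and sell the proceeds forward at 0.0004502.
Arbitrage profit = |15,109,657.42 − 14,708,554.74| = GBP 401,103.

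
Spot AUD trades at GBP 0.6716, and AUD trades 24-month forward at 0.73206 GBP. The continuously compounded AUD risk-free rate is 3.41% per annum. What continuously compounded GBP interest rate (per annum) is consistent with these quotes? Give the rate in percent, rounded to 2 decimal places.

7.72%

T = 2 years.
By CIP, F/S equals the GBP-to-AUD growth ratio: 0.73206/0.6716 = 1.0900238.
AUD growth factor: e^(0.0341×2) = 1.0705794.
So the GBP growth factor = 1.166957.
Take logs: ln 1.166957 / 2 = 0.077200, so 7.72%.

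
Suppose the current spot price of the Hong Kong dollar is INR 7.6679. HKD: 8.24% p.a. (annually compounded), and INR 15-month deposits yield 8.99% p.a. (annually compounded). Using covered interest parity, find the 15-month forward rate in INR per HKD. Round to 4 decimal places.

7.7344

T = 15/12 years.
INR accumulates by (1 + 0.0899)^(15/12) = 1.1136105.
Growth of 1 HKD over T: (1 + 0.0824)^(15/12) = 1.1040398.
So F = 7.6679 × 1.1136105 / 1.1040398 = 7.734371 (INR/HKD).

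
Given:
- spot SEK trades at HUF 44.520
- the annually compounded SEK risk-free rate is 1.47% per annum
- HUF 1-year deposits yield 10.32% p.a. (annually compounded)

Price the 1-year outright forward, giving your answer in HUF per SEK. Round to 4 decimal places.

T = 1 year.
Growth of 1 HUF over T: (1 + 0.1032)^1 = 1.103200.
SEK accumulates by (1 + 0.0147)^1 = 1.014700.
So F = 44.52 × 1.103200 / 1.014700 = 48.402941 (HUF/SEK).

48.4029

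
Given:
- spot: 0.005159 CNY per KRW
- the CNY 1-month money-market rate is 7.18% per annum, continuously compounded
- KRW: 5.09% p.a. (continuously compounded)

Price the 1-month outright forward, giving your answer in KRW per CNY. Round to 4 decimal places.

T = 1/12 years.
CNY accumulates by e^(0.0718×1/12) = 1.006001269.
Growth of 1 KRW over T: e^(0.0509×1/12) = 1.004250675.
Forward (CNY per KRW) = 0.005159 × 1.006001269 / 1.004250675 = 0.00516799309.
Quoted the other way: 1/0.00516799309 = 193.4987 KRW per CNY.

193.4987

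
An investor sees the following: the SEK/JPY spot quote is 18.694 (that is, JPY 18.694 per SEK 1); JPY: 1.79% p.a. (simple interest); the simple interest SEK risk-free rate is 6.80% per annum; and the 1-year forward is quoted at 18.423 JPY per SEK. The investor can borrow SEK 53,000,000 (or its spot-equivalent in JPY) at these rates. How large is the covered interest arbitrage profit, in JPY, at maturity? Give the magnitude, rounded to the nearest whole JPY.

JPY 34,298,494

T = 1 year.
Invest the SEK and cover forward: 53,000,000 × 1.068000 × 18.423 = JPY 1,042,815,492.00.
Convert at spot and invest in JPY: 53,000,000 × 18.694 × 1.017900 = JPY 1,008,516,997.80.
The quoted forward overvalues SEK, so borrow JPY, buy SEK at spot, deposit the SEK at 6.80%, and sell the proceeds forward at 18.423.
Arbitrage profit = |1,042,815,492.00 − 1,008,516,997.80| = JPY 34,298,494.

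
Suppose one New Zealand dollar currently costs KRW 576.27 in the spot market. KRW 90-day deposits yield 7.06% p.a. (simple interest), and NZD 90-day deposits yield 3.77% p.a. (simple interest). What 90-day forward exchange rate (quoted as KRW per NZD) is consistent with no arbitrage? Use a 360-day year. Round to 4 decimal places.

580.9656

T = 90/360 years.
KRW accumulates by 1 + 0.0706×90/360 = 1.017650.
Growth of 1 NZD over T: 1 + 0.0377×90/360 = 1.009425.
CIP: F = S · (grow KRW)/(grow NZD) = 576.27 × 1.017650/1.009425 = 580.965565 KRW per NZD.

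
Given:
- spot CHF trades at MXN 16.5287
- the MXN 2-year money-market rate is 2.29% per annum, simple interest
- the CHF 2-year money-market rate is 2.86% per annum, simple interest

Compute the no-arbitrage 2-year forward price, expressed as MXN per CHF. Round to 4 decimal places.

16.3505

T = 2 years.
Growth of 1 MXN over T: 1 + 0.0229×2 = 1.045800.
CHF accumulates by 1 + 0.0286×2 = 1.057200.
So F = 16.5287 × 1.045800 / 1.057200 = 16.350468 (MXN/CHF).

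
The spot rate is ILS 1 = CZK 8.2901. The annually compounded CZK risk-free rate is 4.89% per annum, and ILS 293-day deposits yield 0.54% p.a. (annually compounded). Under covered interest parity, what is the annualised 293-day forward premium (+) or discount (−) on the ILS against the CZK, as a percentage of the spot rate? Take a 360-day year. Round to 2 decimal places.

T = 293/360 years.
F = S · g_CZK/g_ILS = 8.2901 × 1.0396215/1.0043928 = 8.5808721.
Annualised premium = (F − S)/S × (1/T) = (8.5808721 − 8.2901)/8.2901 ÷ (293/360) = 4.31%.

+4.31%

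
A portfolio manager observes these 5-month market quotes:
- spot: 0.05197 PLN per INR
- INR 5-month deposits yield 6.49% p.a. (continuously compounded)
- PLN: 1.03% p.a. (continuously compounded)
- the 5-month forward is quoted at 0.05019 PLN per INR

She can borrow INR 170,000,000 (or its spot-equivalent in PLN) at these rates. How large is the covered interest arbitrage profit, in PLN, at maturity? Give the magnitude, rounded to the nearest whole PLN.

PLN 106,722

T = 5/12 years.
Route A — deposit INR, sell forward: 170,000,000 × 1.027410611 × 0.05019 = PLN 8,766,175.56.
Route B — convert at spot, deposit PLN: 170,000,000 × 0.05197 × 1.004300889 = PLN 8,872,897.92.
The quoted forward undervalues INR, so borrow INR, convert to PLN at spot, deposit the PLN at 1.03%, and buy INR forward at 0.05019 to cover the loan.
The gap between the two covered legs is PLN 106,722.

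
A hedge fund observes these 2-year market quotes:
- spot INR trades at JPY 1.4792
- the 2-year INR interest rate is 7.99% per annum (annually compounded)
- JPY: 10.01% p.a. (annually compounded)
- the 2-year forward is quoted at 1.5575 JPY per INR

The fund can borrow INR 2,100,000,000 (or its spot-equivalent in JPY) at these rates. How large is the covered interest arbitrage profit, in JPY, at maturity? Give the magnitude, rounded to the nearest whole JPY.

T = 2 years.
Route A — deposit INR, sell forward: 2,100,000,000 × 1.16618401 × 1.5575 = JPY 3,814,296,350.71.
Route B — convert at spot, deposit JPY: 2,100,000,000 × 1.4792 × 1.21022001 = JPY 3,759,330,621.46.
The quoted forward overvalues INR, so borrow JPY, buy INR at spot, deposit the INR at 7.99%, and sell the proceeds forward at 1.5575.
The gap between the two covered legs is JPY 54,965,729.

JPY 54,965,729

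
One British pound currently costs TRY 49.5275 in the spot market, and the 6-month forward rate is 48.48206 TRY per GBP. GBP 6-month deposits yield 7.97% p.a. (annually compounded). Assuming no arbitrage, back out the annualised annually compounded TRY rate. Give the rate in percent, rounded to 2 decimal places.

3.46%

T = 6/12 years.
CIP gives F = S · g_TRY/g_GBP, so g_TRY/g_GBP = 48.48206/49.5275 = 0.9788917.
GBP growth factor: (1 + 0.0797)^(6/12) = 1.0390861.
That pins the TRY growth at 1.0171528.
r = 1.0171528^(12/6) − 1 = 0.034600 → 3.46%.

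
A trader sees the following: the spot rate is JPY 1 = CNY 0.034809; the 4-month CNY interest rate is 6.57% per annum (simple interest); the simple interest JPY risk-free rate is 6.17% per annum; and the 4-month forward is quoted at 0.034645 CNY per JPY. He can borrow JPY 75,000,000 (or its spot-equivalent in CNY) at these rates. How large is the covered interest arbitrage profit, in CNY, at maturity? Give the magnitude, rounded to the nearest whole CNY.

CNY 16,034

T = 4/12 years.
Keep in JPY, deliver into the forward: 75,000,000·1.020566667·0.034645 = CNY 2,651,814.91.
Swap to CNY now, deposit: 75,000,000·0.034809·1.021900 = CNY 2,667,848.78.
The quoted forward undervalues JPY, so borrow JPY, convert to CNY at spot, deposit the CNY at 6.57%, and buy JPY forward at 0.034645 to cover the loan.
Arbitrage profit = |2,651,814.91 − 2,667,848.78| = CNY 16,034.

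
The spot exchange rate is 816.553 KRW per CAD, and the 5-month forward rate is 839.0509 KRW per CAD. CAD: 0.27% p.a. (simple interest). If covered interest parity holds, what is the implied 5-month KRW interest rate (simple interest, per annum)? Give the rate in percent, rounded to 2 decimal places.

T = 5/12 years.
By CIP, F/S equals the KRW-to-CAD growth ratio: 839.0509/816.553 = 1.0275523.
The CAD side grows by 1 + 0.0027×5/12 = 1.001125.
Hence g_KRW = 1.0287083.
r = (1.0287083 − 1)/(5/12) = 0.068900 → 6.89%.

6.89%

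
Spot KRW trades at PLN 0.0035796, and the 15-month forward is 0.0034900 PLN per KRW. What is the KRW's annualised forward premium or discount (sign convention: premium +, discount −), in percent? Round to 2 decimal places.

-2.00%

T = 15/12 years.
(F − S)/S = (0.0034900 − 0.0035796)/0.0035796 = -0.0250307.
Annualise by dividing by T: -0.0250307 / (15/12) = -0.020025 → -2.00%.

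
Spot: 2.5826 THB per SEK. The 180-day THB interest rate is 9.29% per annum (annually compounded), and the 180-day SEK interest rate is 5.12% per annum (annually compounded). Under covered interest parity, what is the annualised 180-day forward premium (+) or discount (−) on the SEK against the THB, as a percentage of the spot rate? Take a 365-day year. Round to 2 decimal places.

T = 180/365 years.
CIP forward (THB per SEK) = 2.5826 × 1.0447827/1.0249299 = 2.6326247.
Annualised premium = (F − S)/S × (1/T) = (2.6326247 − 2.5826)/2.5826 ÷ (180/365) = 3.93%.

+3.93%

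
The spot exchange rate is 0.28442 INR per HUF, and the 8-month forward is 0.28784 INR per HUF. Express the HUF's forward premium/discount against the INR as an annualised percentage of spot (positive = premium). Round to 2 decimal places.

T = 8/12 years.
HUF trades forward at +1.20245% vs spot over the period.
×(1/T) gives 1.80% p.a.

+1.80%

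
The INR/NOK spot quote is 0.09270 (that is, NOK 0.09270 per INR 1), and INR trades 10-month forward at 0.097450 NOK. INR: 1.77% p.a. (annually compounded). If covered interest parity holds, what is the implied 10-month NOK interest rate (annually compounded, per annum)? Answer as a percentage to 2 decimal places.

T = 10/12 years.
By CIP, F/S equals the NOK-to-INR growth ratio: 0.09745/0.0927 = 1.0512406.
The INR side grows by (1 + 0.0177)^(10/12) = 1.0147284.
That pins the NOK growth at 1.0667237.
Annualise: 1.0667237^(12/10) − 1 = 0.080593 = 8.06%.

8.06%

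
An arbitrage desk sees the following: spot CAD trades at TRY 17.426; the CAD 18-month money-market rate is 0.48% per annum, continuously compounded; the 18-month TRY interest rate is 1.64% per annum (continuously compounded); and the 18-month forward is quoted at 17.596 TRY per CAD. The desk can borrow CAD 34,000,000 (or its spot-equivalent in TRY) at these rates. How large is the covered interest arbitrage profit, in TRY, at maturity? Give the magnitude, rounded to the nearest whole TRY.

TRY 4,652,814

T = 18/12 years.
Invest the CAD and cover forward: 34,000,000 × 1.00722598232 × 17.596 = TRY 602,587,045.09.
Convert at spot and invest in TRY: 34,000,000 × 17.426 × 1.02490507649 = TRY 607,239,859.34.
The quoted forward undervalues CAD, so borrow CAD, convert to TRY at spot, deposit the TRY at 1.64%, and buy CAD forward at 17.596 to cover the loan.
Profit = 607,239,859.34 − 602,587,045.09 = TRY 4,652,814.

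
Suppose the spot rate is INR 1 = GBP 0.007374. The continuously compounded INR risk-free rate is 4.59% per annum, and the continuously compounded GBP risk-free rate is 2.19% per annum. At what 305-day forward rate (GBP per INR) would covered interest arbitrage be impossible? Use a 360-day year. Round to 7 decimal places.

0.0072256

T = 305/360 years.
GBP accumulates by e^(0.0219×305/360) = 1.0187274.
INR growth factor: e^(0.0459×305/360) = 1.0396535.
Forward (GBP per INR) = 0.007374 × 1.0187274 / 1.0396535 = 0.007225576.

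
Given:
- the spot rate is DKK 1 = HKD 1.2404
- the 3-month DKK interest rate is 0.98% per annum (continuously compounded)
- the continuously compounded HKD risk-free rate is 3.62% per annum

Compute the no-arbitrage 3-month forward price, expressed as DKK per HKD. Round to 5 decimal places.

T = 3/12 years.
Growth of 1 HKD over T: e^(0.0362×3/12) = 1.0090911.
DKK growth factor: e^(0.0098×3/12) = 1.002453.
So F = 1.2404 × 1.0090911 / 1.002453 = 1.248614 (HKD/DKK).
Quoted the other way: 1/1.248614 = 0.80089 DKK per HKD.

0.80089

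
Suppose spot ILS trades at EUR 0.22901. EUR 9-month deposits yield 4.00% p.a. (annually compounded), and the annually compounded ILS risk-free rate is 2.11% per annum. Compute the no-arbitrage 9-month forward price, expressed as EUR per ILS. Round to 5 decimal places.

0.23218

T = 9/12 years.
Growth of 1 EUR over T: (1 + 0.0400)^(9/12) = 1.0298524.
Growth of 1 ILS over T: (1 + 0.0211)^(9/12) = 1.0157836.
So F = 0.22901 × 1.0298524 / 1.0157836 = 0.2321818 (EUR/ILS).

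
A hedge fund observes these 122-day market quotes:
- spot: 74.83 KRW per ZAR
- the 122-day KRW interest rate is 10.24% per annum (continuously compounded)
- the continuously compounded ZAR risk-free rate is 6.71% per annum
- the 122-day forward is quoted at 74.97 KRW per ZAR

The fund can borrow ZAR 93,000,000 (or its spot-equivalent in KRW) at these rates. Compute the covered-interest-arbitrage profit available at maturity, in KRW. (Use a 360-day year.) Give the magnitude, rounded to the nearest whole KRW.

T = 122/360 years.
Route A — deposit ZAR, sell forward: 93,000,000 × 1.022999956497 × 74.97 = KRW 7,132,570,526.69.
Route B — convert at spot, deposit KRW: 93,000,000 × 74.83 × 1.035311370175 = KRW 7,204,928,534.21.
The quoted forward undervalues ZAR, so borrow ZAR, convert to KRW at spot, deposit the KRW at 10.24%, and buy ZAR forward at 74.97 to cover the loan.
The gap between the two covered legs is KRW 72,358,008.

KRW 72,358,008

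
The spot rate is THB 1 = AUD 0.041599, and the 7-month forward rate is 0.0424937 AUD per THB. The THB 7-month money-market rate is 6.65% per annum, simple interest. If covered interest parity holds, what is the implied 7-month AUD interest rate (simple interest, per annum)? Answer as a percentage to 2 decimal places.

T = 7/12 years.
F/S = 0.0424937/0.041599 = 1.0215077 = (growth of AUD) / (growth of THB).
The THB side grows by 1 + 0.0665×7/12 = 1.0387917.
That pins the AUD growth at 1.0611337.
r = (1.0611337 − 1)/(7/12) = 0.104801 → 10.48%.

10.48%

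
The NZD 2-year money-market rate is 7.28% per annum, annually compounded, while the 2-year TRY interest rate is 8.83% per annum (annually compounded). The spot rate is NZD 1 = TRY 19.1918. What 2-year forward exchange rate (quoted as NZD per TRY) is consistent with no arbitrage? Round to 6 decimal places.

T = 2 years.
TRY accumulates by (1 + 0.0883)^2 = 1.1843969.
NZD accumulates by (1 + 0.0728)^2 = 1.1508998.
Forward (TRY per NZD) = 19.1918 × 1.1843969 / 1.1508998 = 19.75038.
Invert for NZD per TRY: 1 / 19.75038 = 0.050632.

0.050632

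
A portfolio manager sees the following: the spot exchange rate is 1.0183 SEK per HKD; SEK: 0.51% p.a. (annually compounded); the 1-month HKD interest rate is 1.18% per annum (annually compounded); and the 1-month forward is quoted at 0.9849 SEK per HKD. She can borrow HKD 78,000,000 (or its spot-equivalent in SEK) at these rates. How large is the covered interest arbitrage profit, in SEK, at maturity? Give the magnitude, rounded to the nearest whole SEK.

SEK 2,563,742

T = 1/12 years.
Keep in HKD, deliver into the forward: 78,000,000·1.0009780549·0.9849 = SEK 76,897,336.33.
Swap to SEK now, deposit: 78,000,000·1.0183·1.0004240098 = SEK 79,461,078.00.
The quoted forward undervalues HKD, so borrow HKD, convert to SEK at spot, deposit the SEK at 0.51%, and buy HKD forward at 0.9849 to cover the loan.
Arbitrage profit = |76,897,336.33 − 79,461,078.00| = SEK 2,563,742.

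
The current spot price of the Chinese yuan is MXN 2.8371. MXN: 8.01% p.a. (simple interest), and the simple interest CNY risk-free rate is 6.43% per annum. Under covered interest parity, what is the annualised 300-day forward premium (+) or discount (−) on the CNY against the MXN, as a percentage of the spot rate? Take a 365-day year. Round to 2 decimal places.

T = 300/365 years.
CIP forward (MXN per CNY) = 2.8371 × 1.0658356/1.0528493 = 2.8720940.
Annualised premium = (F − S)/S × (1/T) = (2.8720940 − 2.8371)/2.8371 ÷ (300/365) = 1.50%.

+1.50%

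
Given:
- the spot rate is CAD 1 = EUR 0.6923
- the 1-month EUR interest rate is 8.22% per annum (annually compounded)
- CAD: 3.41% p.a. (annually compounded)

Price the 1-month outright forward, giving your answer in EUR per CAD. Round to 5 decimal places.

T = 1/12 years.
Growth of 1 EUR over T: (1 + 0.0822)^(1/12) = 1.0066047.
CAD accumulates by (1 + 0.0341)^(1/12) = 1.0027982.
So F = 0.6923 × 1.0066047 / 1.0027982 = 0.6949279 (EUR/CAD).

0.69493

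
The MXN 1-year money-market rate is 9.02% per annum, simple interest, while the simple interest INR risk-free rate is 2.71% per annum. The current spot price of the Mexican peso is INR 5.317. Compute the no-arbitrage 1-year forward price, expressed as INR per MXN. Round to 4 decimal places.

T = 1 year.
INR accumulates by 1 + 0.0271×1 = 1.027100.
MXN accumulates by 1 + 0.0902×1 = 1.090200.
So F = 5.317 × 1.027100 / 1.090200 = 5.009256 (INR/MXN).

5.0093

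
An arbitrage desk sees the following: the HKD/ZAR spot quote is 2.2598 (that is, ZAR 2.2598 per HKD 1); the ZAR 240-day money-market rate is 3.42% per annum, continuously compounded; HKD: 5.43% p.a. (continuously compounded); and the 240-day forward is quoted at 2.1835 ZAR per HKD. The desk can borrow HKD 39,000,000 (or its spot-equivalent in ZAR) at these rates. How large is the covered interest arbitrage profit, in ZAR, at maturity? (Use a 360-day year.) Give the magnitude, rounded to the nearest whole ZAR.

T = 240/360 years.
Route A — deposit HKD, sell forward: 39,000,000 × 1.0368631984 × 2.1835 = ZAR 88,295,640.95.
Route B — convert at spot, deposit ZAR: 39,000,000 × 2.2598 × 1.0230619067 = ZAR 90,164,696.57.
The quoted forward undervalues HKD, so borrow HKD, convert to ZAR at spot, deposit the ZAR at 3.42%, and buy HKD forward at 2.1835 to cover the loan.
The gap between the two covered legs is ZAR 1,869,056.

ZAR 1,869,056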